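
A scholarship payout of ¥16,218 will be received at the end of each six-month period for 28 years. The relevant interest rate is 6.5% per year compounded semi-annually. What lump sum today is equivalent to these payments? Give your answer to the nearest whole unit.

This is an ordinary annuity: 56 payments of ¥16,218 at the end of each six-month period.
Periodic rate r = 0.065/2 per half-year; n is counted in half-years.
PV = PMT × [(1 − (1+r)^−n)/r] = 16,218 × [1 − (1+r)^−56] / r = ¥415,787

¥415,787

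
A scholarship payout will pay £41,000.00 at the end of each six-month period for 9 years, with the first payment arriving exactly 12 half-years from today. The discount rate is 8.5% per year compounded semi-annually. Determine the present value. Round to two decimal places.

Ordinary annuity of 18 payments, first payment at period 12.
Periodic rate r = 0.085/2 per half-year; n is counted in half-years.
The ordinary-annuity PV formula values the stream one period before the first payment (period 11); discount that back 11 periods:
PV₀ = 41,000 × [1 − (1+r)^−18] / r × (1+r)^−11 = £321,792.14

£321,792.14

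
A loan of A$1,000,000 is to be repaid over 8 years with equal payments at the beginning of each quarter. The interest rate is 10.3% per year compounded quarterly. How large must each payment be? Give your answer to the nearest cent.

A$45,091.36

Level annuity due; solve PV = PMT × [(1 − (1+r)^−n)/r] × (1+r) for PMT.
Periodic rate r = 0.103/4 per quarter; n is counted in quarters.
With n = 32: PMT = 1,000,000 / ([(1 − (1+r)^−n)/r] × (1+r)) = A$45,091.36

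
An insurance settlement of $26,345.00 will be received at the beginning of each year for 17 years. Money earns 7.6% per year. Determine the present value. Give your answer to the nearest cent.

This is an annuity due: 17 payments of $26,345.00 at the beginning of each year.
Periodic rate r = 0.076 per year.
PV = PMT × [(1 − (1+r)^−n)/r] × (1+r) = 26,345 × [1 − (1+r)^−17] / r × (1+r) = $265,618.42

$265,618.42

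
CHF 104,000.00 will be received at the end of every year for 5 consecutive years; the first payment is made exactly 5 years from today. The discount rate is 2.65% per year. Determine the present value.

Ordinary annuity of 5 payments, first payment at period 5.
Periodic rate r = 0.0265 per year.
The ordinary-annuity PV formula values the stream one period before the first payment (period 4); discount that back 4 periods:
PV₀ = 104,000 × [1 − (1+r)^−5] / r × (1+r)^−4 = CHF 433,299.03

CHF 433,299.03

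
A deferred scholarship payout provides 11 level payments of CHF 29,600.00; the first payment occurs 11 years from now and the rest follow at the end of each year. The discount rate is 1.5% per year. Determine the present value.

CHF 256,867.38

Ordinary annuity of 11 payments, first payment at period 11.
Periodic rate r = 0.015 per year.
The ordinary-annuity PV formula values the stream one period before the first payment (period 10); discount that back 10 periods:
PV₀ = 29,600 × [1 − (1+r)^−11] / r × (1+r)^−10 = CHF 256,867.38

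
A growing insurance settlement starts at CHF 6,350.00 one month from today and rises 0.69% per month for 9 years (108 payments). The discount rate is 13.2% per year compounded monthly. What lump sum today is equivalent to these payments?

CHF 550,184.36

Periodic rate r = 0.132/12 per month; n is counted in months.
Growing ordinary annuity: PV = PMT₁ × [1 − ((1+g)/(1+r))^n] / (r − g) = 6,350 × [1 − ((1+0.0069)/(1+r))^108] / (r − 0.0069) = CHF 550,184.36.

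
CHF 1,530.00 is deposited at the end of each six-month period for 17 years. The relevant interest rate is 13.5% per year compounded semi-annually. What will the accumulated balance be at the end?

This is an ordinary annuity: 34 deposits of CHF 1,530.00 at the end of each six-month period.
Periodic rate r = 0.135/2 per half-year; n is counted in half-years.
FV = PMT × [((1+r)^n − 1)/r] = 1,530 × [(1+r)^34 − 1] / r = CHF 186,212.78

CHF 186,212.78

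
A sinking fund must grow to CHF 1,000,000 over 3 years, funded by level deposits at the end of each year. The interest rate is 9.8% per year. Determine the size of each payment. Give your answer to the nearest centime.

Level ordinary annuity; solve FV = PMT × [((1+r)^n − 1)/r] for PMT.
Periodic rate r = 0.098 per year.
With n = 3: PMT = 1,000,000 / ([((1+r)^n − 1)/r]) = CHF 302,699.72

CHF 302,699.72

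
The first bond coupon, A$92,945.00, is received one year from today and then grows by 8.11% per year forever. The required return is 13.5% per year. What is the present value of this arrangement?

A$1,724,397.03

Periodic rate r = 0.135 per year.
Growing perpetuity (Gordon): PV = PMT₁ / (r − g) = 92,945 / (r − 0.0811) = A$1,724,397.03.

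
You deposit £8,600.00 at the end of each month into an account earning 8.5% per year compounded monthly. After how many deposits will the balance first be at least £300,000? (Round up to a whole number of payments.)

Periodic rate r = 0.085/12 per month; n is counted in months.
Ordinary annuity FV: 300,000 = 8,600 × [((1+r)^n − 1)/r].
(1+r)^n = 1 + 300,000 × r / 8,600, so n = ln(1 + 300,000·r/8,600) / ln(1+r) = 31.28.
Round up to a whole number of payments: n = 32.

32 payments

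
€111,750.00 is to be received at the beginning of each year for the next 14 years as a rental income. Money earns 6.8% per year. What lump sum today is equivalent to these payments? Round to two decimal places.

This is an annuity due: 14 payments of €111,750.00 at the beginning of each year.
Periodic rate r = 0.068 per year.
PV = PMT × [(1 − (1+r)^−n)/r] × (1+r) = 111,750 × [1 − (1+r)^−14] / r × (1+r) = €1,056,397.62

€1,056,397.62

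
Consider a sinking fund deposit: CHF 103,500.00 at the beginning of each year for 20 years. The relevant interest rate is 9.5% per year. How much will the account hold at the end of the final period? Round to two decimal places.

CHF 6,133,807.93

This is an annuity due: 20 deposits of CHF 103,500.00 at the beginning of each year.
Periodic rate r = 0.095 per year.
FV = PMT × [((1+r)^n − 1)/r] × (1+r) = 103,500 × [(1+r)^20 − 1] / r × (1+r) = CHF 6,133,807.93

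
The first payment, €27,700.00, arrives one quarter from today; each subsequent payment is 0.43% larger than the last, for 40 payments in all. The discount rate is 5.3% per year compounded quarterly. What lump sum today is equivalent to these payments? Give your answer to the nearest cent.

€924,617.22

Periodic rate r = 0.053/4 per quarter; n is counted in quarters.
Growing ordinary annuity: PV = PMT₁ × [1 − ((1+g)/(1+r))^n] / (r − g) = 27,700 × [1 − ((1+0.0043)/(1+r))^40] / (r − 0.0043) = €924,617.22.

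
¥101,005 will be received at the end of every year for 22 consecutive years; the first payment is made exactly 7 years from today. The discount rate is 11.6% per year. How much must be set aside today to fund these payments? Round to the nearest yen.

¥410,414

Ordinary annuity of 22 payments, first payment at period 7.
Periodic rate r = 0.116 per year.
The ordinary-annuity PV formula values the stream one period before the first payment (period 6); discount that back 6 periods:
PV₀ = 101,005 × [1 − (1+r)^−22] / r × (1+r)^−6 = ¥410,414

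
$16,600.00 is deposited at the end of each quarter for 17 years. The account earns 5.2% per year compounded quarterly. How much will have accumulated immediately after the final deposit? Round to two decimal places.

This is an ordinary annuity: 68 deposits of $16,600.00 at the end of each quarter.
Periodic rate r = 0.052/4 per quarter; n is counted in quarters.
FV = PMT × [((1+r)^n − 1)/r] = 16,600 × [(1+r)^68 − 1] / r = $1,796,391.53

$1,796,391.53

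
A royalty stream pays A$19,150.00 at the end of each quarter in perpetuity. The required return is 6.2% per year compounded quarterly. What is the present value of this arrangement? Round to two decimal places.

Periodic rate r = 0.062/4 per quarter.
Level perpetuity: PV = PMT / r = 19,150 / (0.062/4) = A$1,235,483.87.

A$1,235,483.87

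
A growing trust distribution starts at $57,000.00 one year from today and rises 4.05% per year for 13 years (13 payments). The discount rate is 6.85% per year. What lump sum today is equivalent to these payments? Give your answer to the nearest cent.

$594,279.23

Periodic rate r = 0.0685 per year.
Growing ordinary annuity: PV = PMT₁ × [1 − ((1+g)/(1+r))^n] / (r − g) = 57,000 × [1 − ((1+0.0405)/(1+r))^13] / (r − 0.0405) = $594,279.23.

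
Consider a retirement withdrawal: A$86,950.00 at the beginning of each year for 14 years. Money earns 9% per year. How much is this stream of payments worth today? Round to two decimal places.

A$737,936.30

This is an annuity due: 14 payments of A$86,950.00 at the beginning of each year.
Periodic rate r = 0.09 per year.
PV = PMT × [(1 − (1+r)^−n)/r] × (1+r) = 86,950 × [1 − (1+r)^−14] / r × (1+r) = A$737,936.30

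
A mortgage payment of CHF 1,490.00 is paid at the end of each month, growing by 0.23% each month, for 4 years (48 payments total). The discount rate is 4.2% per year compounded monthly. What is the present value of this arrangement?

Periodic rate r = 0.042/12 per month; n is counted in months.
Growing ordinary annuity: PV = PMT₁ × [1 − ((1+g)/(1+r))^n] / (r − g) = 1,490 × [1 − ((1+0.0023)/(1+r))^48] / (r − 0.0023) = CHF 69,303.97.

CHF 69,303.97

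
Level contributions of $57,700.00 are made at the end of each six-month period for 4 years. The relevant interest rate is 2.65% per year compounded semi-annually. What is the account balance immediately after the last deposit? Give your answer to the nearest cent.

This is an ordinary annuity: 8 deposits of $57,700.00 at the end of each six-month period.
Periodic rate r = 0.0265/2 per half-year; n is counted in half-years.
FV = PMT × [((1+r)^n − 1)/r] = 57,700 × [(1+r)^8 − 1] / r = $483,583.47

$483,583.47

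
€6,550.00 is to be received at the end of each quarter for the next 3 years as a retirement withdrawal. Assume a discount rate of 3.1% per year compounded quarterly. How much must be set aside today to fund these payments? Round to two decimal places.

€74,779.67

This is an ordinary annuity: 12 payments of €6,550.00 at the end of each quarter.
Periodic rate r = 0.031/4 per quarter; n is counted in quarters.
PV = PMT × [(1 − (1+r)^−n)/r] = 6,550 × [1 − (1+r)^−12] / r = €74,779.67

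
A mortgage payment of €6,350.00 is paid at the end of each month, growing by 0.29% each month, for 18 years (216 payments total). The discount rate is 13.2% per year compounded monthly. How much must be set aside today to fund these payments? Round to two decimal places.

Periodic rate r = 0.132/12 per month; n is counted in months.
Growing ordinary annuity: PV = PMT₁ × [1 − ((1+g)/(1+r))^n] / (r − g) = 6,350 × [1 − ((1+0.0029)/(1+r))^216] / (r − 0.0029) = €646,011.49.

€646,011.49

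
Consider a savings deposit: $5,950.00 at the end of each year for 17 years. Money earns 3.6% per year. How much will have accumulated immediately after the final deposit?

This is an ordinary annuity: 17 deposits of $5,950.00 at the end of each year.
Periodic rate r = 0.036 per year.
FV = PMT × [((1+r)^n − 1)/r] = 5,950 × [(1+r)^17 − 1] / r = $136,252.07

$136,252.07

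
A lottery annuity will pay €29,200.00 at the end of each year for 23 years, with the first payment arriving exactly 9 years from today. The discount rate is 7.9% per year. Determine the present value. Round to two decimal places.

Ordinary annuity of 23 payments, first payment at period 9.
Periodic rate r = 0.079 per year.
The ordinary-annuity PV formula values the stream one period before the first payment (period 8); discount that back 8 periods:
PV₀ = 29,200 × [1 − (1+r)^−23] / r × (1+r)^−8 = €166,177.87

€166,177.87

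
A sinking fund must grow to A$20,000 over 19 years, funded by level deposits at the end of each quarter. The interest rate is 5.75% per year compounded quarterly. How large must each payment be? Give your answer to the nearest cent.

Level ordinary annuity; solve FV = PMT × [((1+r)^n − 1)/r] for PMT.
Periodic rate r = 0.0575/4 per quarter; n is counted in quarters.
With n = 76: PMT = 20,000 / ([((1+r)^n − 1)/r]) = A$146.79

A$146.79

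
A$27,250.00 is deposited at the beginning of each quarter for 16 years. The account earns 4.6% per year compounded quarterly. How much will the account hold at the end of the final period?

A$2,585,730.91

This is an annuity due: 64 deposits of A$27,250.00 at the beginning of each quarter.
Periodic rate r = 0.046/4 per quarter; n is counted in quarters.
FV = PMT × [((1+r)^n − 1)/r] × (1+r) = 27,250 × [(1+r)^64 − 1] / r × (1+r) = A$2,585,730.91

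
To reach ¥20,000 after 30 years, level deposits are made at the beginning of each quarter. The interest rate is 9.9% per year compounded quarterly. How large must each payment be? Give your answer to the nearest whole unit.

¥27

Level annuity due; solve FV = PMT × [((1+r)^n − 1)/r] × (1+r) for PMT.
Periodic rate r = 0.099/4 per quarter; n is counted in quarters.
With n = 120: PMT = 20,000 / ([((1+r)^n − 1)/r] × (1+r)) = ¥27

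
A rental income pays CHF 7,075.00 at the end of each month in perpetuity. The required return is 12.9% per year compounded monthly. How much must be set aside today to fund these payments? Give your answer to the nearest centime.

Periodic rate r = 0.129/12 per month.
Level perpetuity: PV = PMT / r = 7,075 / (0.129/12) = CHF 658,139.53.

CHF 658,139.53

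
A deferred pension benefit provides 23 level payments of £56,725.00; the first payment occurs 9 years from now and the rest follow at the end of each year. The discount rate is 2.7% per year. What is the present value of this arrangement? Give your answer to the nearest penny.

£777,775.09

Ordinary annuity of 23 payments, first payment at period 9.
Periodic rate r = 0.027 per year.
The ordinary-annuity PV formula values the stream one period before the first payment (period 8); discount that back 8 periods:
PV₀ = 56,725 × [1 − (1+r)^−23] / r × (1+r)^−8 = £777,775.09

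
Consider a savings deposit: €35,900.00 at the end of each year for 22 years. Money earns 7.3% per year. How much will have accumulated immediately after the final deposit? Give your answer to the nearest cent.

€1,825,429.59

This is an ordinary annuity: 22 deposits of €35,900.00 at the end of each year.
Periodic rate r = 0.073 per year.
FV = PMT × [((1+r)^n − 1)/r] = 35,900 × [(1+r)^22 − 1] / r = €1,825,429.59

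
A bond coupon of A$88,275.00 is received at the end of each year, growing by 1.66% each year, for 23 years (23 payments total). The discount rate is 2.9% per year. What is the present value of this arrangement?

A$1,732,350.15

Periodic rate r = 0.029 per year.
Growing ordinary annuity: PV = PMT₁ × [1 − ((1+g)/(1+r))^n] / (r − g) = 88,275 × [1 − ((1+0.0166)/(1+r))^23] / (r − 0.0166) = A$1,732,350.15.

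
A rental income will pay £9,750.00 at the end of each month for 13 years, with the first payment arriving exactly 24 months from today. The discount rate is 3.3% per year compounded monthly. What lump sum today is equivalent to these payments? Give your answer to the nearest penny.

£1,159,816.12

Ordinary annuity of 156 payments, first payment at period 24.
Periodic rate r = 0.033/12 per month; n is counted in months.
The ordinary-annuity PV formula values the stream one period before the first payment (period 23); discount that back 23 periods:
PV₀ = 9,750 × [1 − (1+r)^−156] / r × (1+r)^−23 = £1,159,816.12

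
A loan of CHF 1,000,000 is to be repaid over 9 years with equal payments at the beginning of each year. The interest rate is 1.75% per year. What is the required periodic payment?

CHF 118,976.05

Level annuity due; solve PV = PMT × [(1 − (1+r)^−n)/r] × (1+r) for PMT.
Periodic rate r = 0.0175 per year.
With n = 9: PMT = 1,000,000 / ([(1 − (1+r)^−n)/r] × (1+r)) = CHF 118,976.05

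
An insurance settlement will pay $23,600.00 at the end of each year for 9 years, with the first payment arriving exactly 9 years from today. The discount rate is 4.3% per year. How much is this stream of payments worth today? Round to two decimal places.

$123,600.83

Ordinary annuity of 9 payments, first payment at period 9.
Periodic rate r = 0.043 per year.
The ordinary-annuity PV formula values the stream one period before the first payment (period 8); discount that back 8 periods:
PV₀ = 23,600 × [1 − (1+r)^−9] / r × (1+r)^−8 = $123,600.83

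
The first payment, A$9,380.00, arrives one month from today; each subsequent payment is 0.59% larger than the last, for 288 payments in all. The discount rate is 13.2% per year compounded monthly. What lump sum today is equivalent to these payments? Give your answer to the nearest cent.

A$1,410,583.68

Periodic rate r = 0.132/12 per month; n is counted in months.
Growing ordinary annuity: PV = PMT₁ × [1 − ((1+g)/(1+r))^n] / (r − g) = 9,380 × [1 − ((1+0.0059)/(1+r))^288] / (r − 0.0059) = A$1,410,583.68.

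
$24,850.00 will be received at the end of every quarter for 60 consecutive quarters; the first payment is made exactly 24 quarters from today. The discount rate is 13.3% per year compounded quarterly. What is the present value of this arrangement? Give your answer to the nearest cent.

Ordinary annuity of 60 payments, first payment at period 24.
Periodic rate r = 0.133/4 per quarter; n is counted in quarters.
The ordinary-annuity PV formula values the stream one period before the first payment (period 23); discount that back 23 periods:
PV₀ = 24,850 × [1 − (1+r)^−60] / r × (1+r)^−23 = $302,730.58

$302,730.58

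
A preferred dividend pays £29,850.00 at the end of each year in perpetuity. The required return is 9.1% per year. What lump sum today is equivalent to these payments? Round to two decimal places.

£328,021.98

Periodic rate r = 0.091 per year.
Level perpetuity: PV = PMT / r = 29,850 / (0.091) = £328,021.98.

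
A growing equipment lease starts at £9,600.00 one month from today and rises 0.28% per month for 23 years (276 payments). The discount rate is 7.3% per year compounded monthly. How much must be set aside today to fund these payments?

Periodic rate r = 0.073/12 per month; n is counted in months.
Growing ordinary annuity: PV = PMT₁ × [1 − ((1+g)/(1+r))^n] / (r − g) = 9,600 × [1 − ((1+0.0028)/(1+r))^276] / (r − 0.0028) = £1,737,710.71.

£1,737,710.71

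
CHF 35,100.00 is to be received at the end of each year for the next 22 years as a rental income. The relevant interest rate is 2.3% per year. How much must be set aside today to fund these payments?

CHF 600,717.12

This is an ordinary annuity: 22 payments of CHF 35,100.00 at the end of each year.
Periodic rate r = 0.023 per year.
PV = PMT × [(1 − (1+r)^−n)/r] = 35,100 × [1 − (1+r)^−22] / r = CHF 600,717.12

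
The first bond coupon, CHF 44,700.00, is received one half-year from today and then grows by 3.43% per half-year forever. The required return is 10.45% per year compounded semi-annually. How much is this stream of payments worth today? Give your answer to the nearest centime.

Periodic rate r = 0.1045/2 per half-year.
Growing perpetuity (Gordon): PV = PMT₁ / (r − g) = 44,700 / (r − 0.0343) = CHF 2,490,250.70.

CHF 2,490,250.70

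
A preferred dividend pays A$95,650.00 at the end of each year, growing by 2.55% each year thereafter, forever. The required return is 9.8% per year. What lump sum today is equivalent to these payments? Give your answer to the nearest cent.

A$1,319,310.34

Periodic rate r = 0.098 per year.
Growing perpetuity (Gordon): PV = PMT₁ / (r − g) = 95,650 / (r − 0.0255) = A$1,319,310.34.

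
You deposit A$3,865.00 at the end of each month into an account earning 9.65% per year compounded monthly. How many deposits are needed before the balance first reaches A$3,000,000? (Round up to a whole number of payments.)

Periodic rate r = 0.0965/12 per month; n is counted in months.
Ordinary annuity FV: 3,000,000 = 3,865 × [((1+r)^n − 1)/r].
(1+r)^n = 1 + 3,000,000 × r / 3,865, so n = ln(1 + 3,000,000·r/3,865) / ln(1+r) = 247.19.
Round up to a whole number of payments: n = 248.

248 payments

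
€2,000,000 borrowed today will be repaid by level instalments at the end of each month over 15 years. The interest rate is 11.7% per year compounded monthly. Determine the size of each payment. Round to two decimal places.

Level ordinary annuity; solve PV = PMT × [(1 − (1+r)^−n)/r] for PMT.
Periodic rate r = 0.117/12 per month; n is counted in months.
With n = 180: PMT = 2,000,000 / ([(1 − (1+r)^−n)/r]) = €23,618.71

€23,618.71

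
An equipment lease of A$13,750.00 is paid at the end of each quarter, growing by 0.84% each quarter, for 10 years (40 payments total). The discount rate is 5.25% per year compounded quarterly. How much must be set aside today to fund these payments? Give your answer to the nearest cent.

Periodic rate r = 0.0525/4 per quarter; n is counted in quarters.
Growing ordinary annuity: PV = PMT₁ × [1 − ((1+g)/(1+r))^n] / (r − g) = 13,750 × [1 − ((1+0.0084)/(1+r))^40] / (r − 0.0084) = A$496,298.51.

A$496,298.51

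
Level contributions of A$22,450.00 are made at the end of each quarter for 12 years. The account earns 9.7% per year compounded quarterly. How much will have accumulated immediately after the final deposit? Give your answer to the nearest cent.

A$1,998,320.53

This is an ordinary annuity: 48 deposits of A$22,450.00 at the end of each quarter.
Periodic rate r = 0.097/4 per quarter; n is counted in quarters.
FV = PMT × [((1+r)^n − 1)/r] = 22,450 × [(1+r)^48 − 1] / r = A$1,998,320.53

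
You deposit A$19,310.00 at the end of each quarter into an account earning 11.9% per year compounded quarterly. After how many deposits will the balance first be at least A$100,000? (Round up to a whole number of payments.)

5 payments

Periodic rate r = 0.119/4 per quarter; n is counted in quarters.
Ordinary annuity FV: 100,000 = 19,310 × [((1+r)^n − 1)/r].
(1+r)^n = 1 + 100,000 × r / 19,310, so n = ln(1 + 100,000·r/19,310) / ln(1+r) = 4.89.
Round up to a whole number of payments: n = 5.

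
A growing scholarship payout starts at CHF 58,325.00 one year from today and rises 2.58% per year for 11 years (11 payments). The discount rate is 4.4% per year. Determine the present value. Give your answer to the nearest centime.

Periodic rate r = 0.044 per year.
Growing ordinary annuity: PV = PMT₁ × [1 − ((1+g)/(1+r))^n] / (r − g) = 58,325 × [1 − ((1+0.0258)/(1+r))^11] / (r − 0.0258) = CHF 563,675.71.

CHF 563,675.71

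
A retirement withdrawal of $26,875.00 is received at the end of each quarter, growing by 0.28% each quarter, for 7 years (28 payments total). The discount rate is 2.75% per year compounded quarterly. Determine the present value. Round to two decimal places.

Periodic rate r = 0.0275/4 per quarter; n is counted in quarters.
Growing ordinary annuity: PV = PMT₁ × [1 − ((1+g)/(1+r))^n] / (r − g) = 26,875 × [1 − ((1+0.0028)/(1+r))^28] / (r − 0.0028) = $707,925.09.

$707,925.09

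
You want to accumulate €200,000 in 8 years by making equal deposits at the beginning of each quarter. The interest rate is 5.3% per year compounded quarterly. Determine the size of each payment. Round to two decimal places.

Level annuity due; solve FV = PMT × [((1+r)^n − 1)/r] × (1+r) for PMT.
Periodic rate r = 0.053/4 per quarter; n is counted in quarters.
With n = 32: PMT = 200,000 / ([((1+r)^n − 1)/r] × (1+r)) = €4,992.90

€4,992.90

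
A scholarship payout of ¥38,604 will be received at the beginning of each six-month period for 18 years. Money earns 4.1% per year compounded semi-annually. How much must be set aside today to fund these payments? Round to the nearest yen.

This is an annuity due: 36 payments of ¥38,604 at the beginning of each six-month period.
Periodic rate r = 0.041/2 per half-year; n is counted in half-years.
PV = PMT × [(1 − (1+r)^−n)/r] × (1+r) = 38,604 × [1 − (1+r)^−36] / r × (1+r) = ¥996,126

¥996,126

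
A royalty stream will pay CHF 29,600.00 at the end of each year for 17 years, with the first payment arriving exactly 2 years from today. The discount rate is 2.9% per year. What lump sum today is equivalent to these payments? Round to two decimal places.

Ordinary annuity of 17 payments, first payment at period 2.
Periodic rate r = 0.029 per year.
The ordinary-annuity PV formula values the stream one period before the first payment (period 1); discount that back 1 periods:
PV₀ = 29,600 × [1 − (1+r)^−17] / r × (1+r)^−1 = CHF 381,801.47

CHF 381,801.47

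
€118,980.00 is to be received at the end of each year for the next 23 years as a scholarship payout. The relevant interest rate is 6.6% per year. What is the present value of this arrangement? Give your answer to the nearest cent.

€1,388,237.02

This is an ordinary annuity: 23 payments of €118,980.00 at the end of each year.
Periodic rate r = 0.066 per year.
PV = PMT × [(1 − (1+r)^−n)/r] = 118,980 × [1 − (1+r)^−23] / r = €1,388,237.02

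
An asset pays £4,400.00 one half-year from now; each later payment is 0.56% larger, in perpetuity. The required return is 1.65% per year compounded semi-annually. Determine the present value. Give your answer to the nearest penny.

£1,660,377.36

Periodic rate r = 0.0165/2 per half-year.
Growing perpetuity (Gordon): PV = PMT₁ / (r − g) = 4,400 / (r − 0.0056) = £1,660,377.36.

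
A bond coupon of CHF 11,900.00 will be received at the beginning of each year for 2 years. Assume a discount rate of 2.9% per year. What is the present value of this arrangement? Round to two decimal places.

CHF 23,464.63

This is an annuity due: 2 payments of CHF 11,900.00 at the beginning of each year.
Periodic rate r = 0.029 per year.
PV = PMT × [(1 − (1+r)^−n)/r] × (1+r) = 11,900 × [1 − (1+r)^−2] / r × (1+r) = CHF 23,464.63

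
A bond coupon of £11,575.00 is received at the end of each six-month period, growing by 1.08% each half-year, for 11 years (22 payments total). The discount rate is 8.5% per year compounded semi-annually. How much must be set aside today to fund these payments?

£180,034.69

Periodic rate r = 0.085/2 per half-year; n is counted in half-years.
Growing ordinary annuity: PV = PMT₁ × [1 − ((1+g)/(1+r))^n] / (r − g) = 11,575 × [1 − ((1+0.0108)/(1+r))^22] / (r − 0.0108) = £180,034.69.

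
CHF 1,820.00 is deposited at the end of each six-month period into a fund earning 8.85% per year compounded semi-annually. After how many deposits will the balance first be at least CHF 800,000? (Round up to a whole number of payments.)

Periodic rate r = 0.0885/2 per half-year; n is counted in half-years.
Ordinary annuity FV: 800,000 = 1,820 × [((1+r)^n − 1)/r].
(1+r)^n = 1 + 800,000 × r / 1,820, so n = ln(1 + 800,000·r/1,820) / ln(1+r) = 69.70.
Round up to a whole number of payments: n = 70.

70 payments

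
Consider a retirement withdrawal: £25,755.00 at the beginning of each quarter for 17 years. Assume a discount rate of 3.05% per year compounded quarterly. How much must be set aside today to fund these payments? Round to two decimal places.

£1,373,006.09

This is an annuity due: 68 payments of £25,755.00 at the beginning of each quarter.
Periodic rate r = 0.0305/4 per quarter; n is counted in quarters.
PV = PMT × [(1 − (1+r)^−n)/r] × (1+r) = 25,755 × [1 − (1+r)^−68] / r × (1+r) = £1,373,006.09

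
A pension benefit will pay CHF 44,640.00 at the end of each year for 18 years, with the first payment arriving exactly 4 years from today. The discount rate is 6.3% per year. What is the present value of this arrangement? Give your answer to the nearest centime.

CHF 393,487.68

Ordinary annuity of 18 payments, first payment at period 4.
Periodic rate r = 0.063 per year.
The ordinary-annuity PV formula values the stream one period before the first payment (period 3); discount that back 3 periods:
PV₀ = 44,640 × [1 − (1+r)^−18] / r × (1+r)^−3 = CHF 393,487.68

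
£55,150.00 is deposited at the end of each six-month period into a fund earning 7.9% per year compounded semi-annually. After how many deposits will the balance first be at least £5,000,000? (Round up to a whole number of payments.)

Periodic rate r = 0.079/2 per half-year; n is counted in half-years.
Ordinary annuity FV: 5,000,000 = 55,150 × [((1+r)^n − 1)/r].
(1+r)^n = 1 + 5,000,000 × r / 55,150, so n = ln(1 + 5,000,000·r/55,150) / ln(1+r) = 39.29.
Round up to a whole number of payments: n = 40.

40 payments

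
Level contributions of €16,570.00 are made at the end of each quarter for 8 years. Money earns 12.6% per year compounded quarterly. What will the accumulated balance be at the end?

€893,115.27

This is an ordinary annuity: 32 deposits of €16,570.00 at the end of each quarter.
Periodic rate r = 0.126/4 per quarter; n is counted in quarters.
FV = PMT × [((1+r)^n − 1)/r] = 16,570 × [(1+r)^32 − 1] / r = €893,115.27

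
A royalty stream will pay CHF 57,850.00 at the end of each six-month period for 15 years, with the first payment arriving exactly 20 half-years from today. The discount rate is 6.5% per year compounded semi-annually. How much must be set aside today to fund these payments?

Ordinary annuity of 30 payments, first payment at period 20.
Periodic rate r = 0.065/2 per half-year; n is counted in half-years.
The ordinary-annuity PV formula values the stream one period before the first payment (period 19); discount that back 19 periods:
PV₀ = 57,850 × [1 − (1+r)^−30] / r × (1+r)^−19 = CHF 598,042.84

CHF 598,042.84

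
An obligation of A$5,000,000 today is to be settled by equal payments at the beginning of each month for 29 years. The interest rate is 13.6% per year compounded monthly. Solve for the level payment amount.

Level annuity due; solve PV = PMT × [(1 − (1+r)^−n)/r] × (1+r) for PMT.
Periodic rate r = 0.136/12 per month; n is counted in months.
With n = 348: PMT = 5,000,000 / ([(1 − (1+r)^−n)/r] × (1+r)) = A$57,163.77

A$57,163.77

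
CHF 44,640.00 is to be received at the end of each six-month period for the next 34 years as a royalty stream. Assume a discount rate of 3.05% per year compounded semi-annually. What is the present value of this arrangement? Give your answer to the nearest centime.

CHF 1,881,312.38

This is an ordinary annuity: 68 payments of CHF 44,640.00 at the end of each six-month period.
Periodic rate r = 0.0305/2 per half-year; n is counted in half-years.
PV = PMT × [(1 − (1+r)^−n)/r] = 44,640 × [1 − (1+r)^−68] / r = CHF 1,881,312.38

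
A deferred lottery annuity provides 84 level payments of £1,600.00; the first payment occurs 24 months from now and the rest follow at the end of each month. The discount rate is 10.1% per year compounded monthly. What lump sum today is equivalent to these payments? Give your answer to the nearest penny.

£79,233.67

Ordinary annuity of 84 payments, first payment at period 24.
Periodic rate r = 0.101/12 per month; n is counted in months.
The ordinary-annuity PV formula values the stream one period before the first payment (period 23); discount that back 23 periods:
PV₀ = 1,600 × [1 − (1+r)^−84] / r × (1+r)^−23 = £79,233.67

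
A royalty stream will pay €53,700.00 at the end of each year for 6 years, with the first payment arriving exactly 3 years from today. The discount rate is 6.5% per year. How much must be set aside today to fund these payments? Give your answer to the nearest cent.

€229,198.29

Ordinary annuity of 6 payments, first payment at period 3.
Periodic rate r = 0.065 per year.
The ordinary-annuity PV formula values the stream one period before the first payment (period 2); discount that back 2 periods:
PV₀ = 53,700 × [1 − (1+r)^−6] / r × (1+r)^−2 = €229,198.29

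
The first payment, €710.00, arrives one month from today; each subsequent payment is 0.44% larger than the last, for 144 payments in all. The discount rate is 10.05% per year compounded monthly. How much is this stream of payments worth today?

€77,479.71

Periodic rate r = 0.1005/12 per month; n is counted in months.
Growing ordinary annuity: PV = PMT₁ × [1 − ((1+g)/(1+r))^n] / (r − g) = 710 × [1 − ((1+0.0044)/(1+r))^144] / (r − 0.0044) = €77,479.71.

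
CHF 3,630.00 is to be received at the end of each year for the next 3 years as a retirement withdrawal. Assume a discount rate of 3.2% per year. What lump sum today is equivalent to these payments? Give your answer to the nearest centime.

This is an ordinary annuity: 3 payments of CHF 3,630.00 at the end of each year.
Periodic rate r = 0.032 per year.
PV = PMT × [(1 − (1+r)^−n)/r] = 3,630 × [1 − (1+r)^−3] / r = CHF 10,228.50

CHF 10,228.50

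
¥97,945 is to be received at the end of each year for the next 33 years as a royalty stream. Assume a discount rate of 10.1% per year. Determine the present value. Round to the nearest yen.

¥929,232

This is an ordinary annuity: 33 payments of ¥97,945 at the end of each year.
Periodic rate r = 0.101 per year.
PV = PMT × [(1 − (1+r)^−n)/r] = 97,945 × [1 − (1+r)^−33] / r = ¥929,232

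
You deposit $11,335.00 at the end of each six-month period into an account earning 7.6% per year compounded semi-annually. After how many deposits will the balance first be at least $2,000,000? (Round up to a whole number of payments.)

55 payments

Periodic rate r = 0.076/2 per half-year; n is counted in half-years.
Ordinary annuity FV: 2,000,000 = 11,335 × [((1+r)^n − 1)/r].
(1+r)^n = 1 + 2,000,000 × r / 11,335, so n = ln(1 + 2,000,000·r/11,335) / ln(1+r) = 54.75.
Round up to a whole number of payments: n = 55.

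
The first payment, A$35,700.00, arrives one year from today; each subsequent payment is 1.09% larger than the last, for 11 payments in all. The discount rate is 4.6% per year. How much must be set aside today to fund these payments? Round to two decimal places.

A$318,374.73

Periodic rate r = 0.046 per year.
Growing ordinary annuity: PV = PMT₁ × [1 − ((1+g)/(1+r))^n] / (r − g) = 35,700 × [1 − ((1+0.0109)/(1+r))^11] / (r − 0.0109) = A$318,374.73.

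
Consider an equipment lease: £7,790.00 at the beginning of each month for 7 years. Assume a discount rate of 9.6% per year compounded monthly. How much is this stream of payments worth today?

£478,939.05

This is an annuity due: 84 payments of £7,790.00 at the beginning of each month.
Periodic rate r = 0.096/12 per month; n is counted in months.
PV = PMT × [(1 − (1+r)^−n)/r] × (1+r) = 7,790 × [1 − (1+r)^−84] / r × (1+r) = £478,939.05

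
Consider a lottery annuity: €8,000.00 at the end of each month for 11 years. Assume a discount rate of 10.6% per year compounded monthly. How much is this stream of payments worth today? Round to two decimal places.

€621,998.18

This is an ordinary annuity: 132 payments of €8,000.00 at the end of each month.
Periodic rate r = 0.106/12 per month; n is counted in months.
PV = PMT × [(1 − (1+r)^−n)/r] = 8,000 × [1 − (1+r)^−132] / r = €621,998.18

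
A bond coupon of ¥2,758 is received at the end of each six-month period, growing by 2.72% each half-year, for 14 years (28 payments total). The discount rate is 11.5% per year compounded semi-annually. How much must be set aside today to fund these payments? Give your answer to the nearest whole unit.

Periodic rate r = 0.115/2 per half-year; n is counted in half-years.
Growing ordinary annuity: PV = PMT₁ × [1 − ((1+g)/(1+r))^n] / (r − g) = 2,758 × [1 − ((1+0.0272)/(1+r))^28] / (r − 0.0272) = ¥50,692.

¥50,692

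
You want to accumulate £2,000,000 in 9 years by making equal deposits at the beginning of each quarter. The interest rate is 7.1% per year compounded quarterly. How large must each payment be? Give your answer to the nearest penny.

£39,458.17

Level annuity due; solve FV = PMT × [((1+r)^n − 1)/r] × (1+r) for PMT.
Periodic rate r = 0.071/4 per quarter; n is counted in quarters.
With n = 36: PMT = 2,000,000 / ([((1+r)^n − 1)/r] × (1+r)) = £39,458.17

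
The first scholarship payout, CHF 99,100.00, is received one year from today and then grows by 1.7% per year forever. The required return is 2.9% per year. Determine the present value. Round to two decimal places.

Periodic rate r = 0.029 per year.
Growing perpetuity (Gordon): PV = PMT₁ / (r − g) = 99,100 / (r − 0.017) = CHF 8,258,333.33.

CHF 8,258,333.33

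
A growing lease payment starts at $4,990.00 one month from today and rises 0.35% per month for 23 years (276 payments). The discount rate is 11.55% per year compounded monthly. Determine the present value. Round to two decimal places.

$662,777.71

Periodic rate r = 0.1155/12 per month; n is counted in months.
Growing ordinary annuity: PV = PMT₁ × [1 − ((1+g)/(1+r))^n] / (r − g) = 4,990 × [1 − ((1+0.0035)/(1+r))^276] / (r − 0.0035) = $662,777.71.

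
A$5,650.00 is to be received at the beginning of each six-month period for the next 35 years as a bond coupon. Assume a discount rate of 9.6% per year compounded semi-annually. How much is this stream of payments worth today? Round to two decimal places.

This is an annuity due: 70 payments of A$5,650.00 at the beginning of each six-month period.
Periodic rate r = 0.096/2 per half-year; n is counted in half-years.
PV = PMT × [(1 − (1+r)^−n)/r] × (1+r) = 5,650 × [1 − (1+r)^−70] / r × (1+r) = A$118,725.16

A$118,725.16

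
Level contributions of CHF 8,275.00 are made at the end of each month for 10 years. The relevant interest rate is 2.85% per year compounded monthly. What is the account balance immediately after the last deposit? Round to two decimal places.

CHF 1,147,395.03

This is an ordinary annuity: 120 deposits of CHF 8,275.00 at the end of each month.
Periodic rate r = 0.0285/12 per month; n is counted in months.
FV = PMT × [((1+r)^n − 1)/r] = 8,275 × [(1+r)^120 − 1] / r = CHF 1,147,395.03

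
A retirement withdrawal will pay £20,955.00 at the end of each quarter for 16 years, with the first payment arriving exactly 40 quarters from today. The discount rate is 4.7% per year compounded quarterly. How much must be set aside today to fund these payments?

£595,385.04

Ordinary annuity of 64 payments, first payment at period 40.
Periodic rate r = 0.047/4 per quarter; n is counted in quarters.
The ordinary-annuity PV formula values the stream one period before the first payment (period 39); discount that back 39 periods:
PV₀ = 20,955 × [1 − (1+r)^−64] / r × (1+r)^−39 = £595,385.04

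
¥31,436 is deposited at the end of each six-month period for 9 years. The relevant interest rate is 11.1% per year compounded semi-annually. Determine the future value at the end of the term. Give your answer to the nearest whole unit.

This is an ordinary annuity: 18 deposits of ¥31,436 at the end of each six-month period.
Periodic rate r = 0.111/2 per half-year; n is counted in half-years.
FV = PMT × [((1+r)^n − 1)/r] = 31,436 × [(1+r)^18 − 1] / r = ¥931,140

¥931,140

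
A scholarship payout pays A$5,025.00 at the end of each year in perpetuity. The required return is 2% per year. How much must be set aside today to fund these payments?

A$251,250.00

Periodic rate r = 0.02 per year.
Level perpetuity: PV = PMT / r = 5,025 / (0.02) = A$251,250.00.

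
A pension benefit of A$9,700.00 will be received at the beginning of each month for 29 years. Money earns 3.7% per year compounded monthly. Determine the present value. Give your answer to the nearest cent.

This is an annuity due: 348 payments of A$9,700.00 at the beginning of each month.
Periodic rate r = 0.037/12 per month; n is counted in months.
PV = PMT × [(1 − (1+r)^−n)/r] × (1+r) = 9,700 × [1 − (1+r)^−348] / r × (1+r) = A$2,074,691.90

A$2,074,691.90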